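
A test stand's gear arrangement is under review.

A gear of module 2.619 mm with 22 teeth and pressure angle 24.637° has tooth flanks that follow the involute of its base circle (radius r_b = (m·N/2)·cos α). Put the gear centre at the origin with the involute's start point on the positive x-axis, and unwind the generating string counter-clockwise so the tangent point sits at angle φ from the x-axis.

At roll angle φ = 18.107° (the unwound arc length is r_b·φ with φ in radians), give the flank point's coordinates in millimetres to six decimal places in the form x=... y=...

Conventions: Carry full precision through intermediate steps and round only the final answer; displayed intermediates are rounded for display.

x=27.461622 y=0.272761

topology: single-mesh involute geometry — m = 2.619, N = 22
pitch radius r_p = m·N/2 = 2.619·22/2 = 28.809000
base radius r_b = r_p·cos α = 28.809000·cos 24.637° = 26.186433
roll angle φ = 18.107° = 0.31602677 rad
x = r_b·(cos φ + φ·sin φ) = 27.461622
y = r_b·(sin φ − φ·cos φ) = 0.272761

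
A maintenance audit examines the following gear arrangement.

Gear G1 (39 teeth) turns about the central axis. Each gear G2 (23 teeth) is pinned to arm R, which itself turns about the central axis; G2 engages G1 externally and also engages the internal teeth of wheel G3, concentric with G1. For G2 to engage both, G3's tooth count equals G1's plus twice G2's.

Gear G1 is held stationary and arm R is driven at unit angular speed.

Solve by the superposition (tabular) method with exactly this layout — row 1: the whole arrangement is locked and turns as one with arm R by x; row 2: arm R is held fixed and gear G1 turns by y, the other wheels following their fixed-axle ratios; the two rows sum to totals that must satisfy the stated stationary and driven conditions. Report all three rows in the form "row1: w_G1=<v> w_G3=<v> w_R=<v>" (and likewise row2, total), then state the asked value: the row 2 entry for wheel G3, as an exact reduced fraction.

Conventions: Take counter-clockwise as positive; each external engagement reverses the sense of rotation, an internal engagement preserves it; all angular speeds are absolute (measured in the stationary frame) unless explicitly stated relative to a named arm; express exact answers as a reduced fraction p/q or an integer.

recognized (axles ride arm R): planetary set, 39/23/85 teeth
row 1: whole set turns with the arm by x
row 2 — arm fixed, fixed-axis ratios: sun y, ring −(39/85)·y, arm 0
boundary: total ω_sun = x + y = 0 and total ω_arm = x = 1  ⇒  y = -1, x = 1
row 2 ring = −(39/85)·(-1) = 39/85
totals (row 1 + row 2): sun 1 + (-1) = 0, ring 1 + 39/85 = 124/85, arm 1 + 0 = 1
asked cell (row2, ring) = 39/85

row1: w_G1=1 w_G3=1 w_R=1
row2: w_G1=-1 w_G3=39/85 w_R=0
total: w_G1=0 w_G3=124/85 w_R=1
asked value: 39/85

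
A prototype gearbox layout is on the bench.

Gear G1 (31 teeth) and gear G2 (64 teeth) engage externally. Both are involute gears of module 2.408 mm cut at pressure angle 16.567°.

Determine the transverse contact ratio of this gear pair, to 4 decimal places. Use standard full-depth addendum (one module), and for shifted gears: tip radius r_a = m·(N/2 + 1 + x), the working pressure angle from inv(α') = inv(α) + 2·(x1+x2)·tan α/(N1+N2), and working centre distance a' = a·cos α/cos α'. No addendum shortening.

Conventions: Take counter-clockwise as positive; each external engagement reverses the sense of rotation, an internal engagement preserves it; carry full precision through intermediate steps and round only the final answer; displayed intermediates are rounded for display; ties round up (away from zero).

1.9297

single-mesh involute tooth geometry (31T engaging 64T at module 2.408)
base radii: r_b1 = 35.774567, r_b2 = 73.857171
tip radii: r_a1 = 39.732000, r_a2 = 79.464000
no profile shift: α' = α, a' = a
action lengths: √(r_a1²−r_b1²) = 17.286184, √(r_a2²−r_b2²) = 29.319713
base pitch p_b = π·m·cos α = 7.250911
CR = (17.286184 + 29.319713 − 114.380000·sin 16.56700°)/7.250911 = 1.929689
contact ratio ≈ 1.9297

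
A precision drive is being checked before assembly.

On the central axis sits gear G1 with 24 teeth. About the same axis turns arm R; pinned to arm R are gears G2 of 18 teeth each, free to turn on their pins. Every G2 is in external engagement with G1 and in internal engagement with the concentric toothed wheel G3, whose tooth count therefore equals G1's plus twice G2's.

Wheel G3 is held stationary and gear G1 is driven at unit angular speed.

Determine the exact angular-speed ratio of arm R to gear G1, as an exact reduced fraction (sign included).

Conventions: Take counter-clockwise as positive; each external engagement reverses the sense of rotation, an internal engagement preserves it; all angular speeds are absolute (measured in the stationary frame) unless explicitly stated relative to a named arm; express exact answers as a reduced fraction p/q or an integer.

2/7

planetary set (24T centre, 18T on arm, 60T internal) — Willis relation
ring teeth: 24 + 2·18 = 60
24(ω_sun−ω_arm) = −60(ω_ring−ω_arm),  ω_ring = 0, ω_sun = 1
24(1−ω_arm) = −60(0−ω_arm)  ⇒  84·ω_arm = 24  ⇒  ω_arm = 2/7
ω_out/ω_in = 2/7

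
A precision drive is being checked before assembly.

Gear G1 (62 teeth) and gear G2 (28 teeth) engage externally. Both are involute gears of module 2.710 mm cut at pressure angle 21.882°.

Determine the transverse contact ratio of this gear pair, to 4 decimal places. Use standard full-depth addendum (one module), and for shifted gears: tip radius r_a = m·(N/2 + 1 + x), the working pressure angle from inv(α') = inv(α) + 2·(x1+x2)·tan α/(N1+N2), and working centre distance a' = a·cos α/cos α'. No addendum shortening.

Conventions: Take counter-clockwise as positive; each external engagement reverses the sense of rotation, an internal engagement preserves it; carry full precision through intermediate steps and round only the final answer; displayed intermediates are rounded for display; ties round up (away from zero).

1.6274

topology: single-mesh involute geometry — m = 2.710, 62T/28T pair
base radii: r_b1 = 77.957364, r_b2 = 35.206551
tip radii: r_a1 = 86.720000, r_a2 = 40.650000
no profile shift: α' = α, a' = a
action lengths: √(r_a1²−r_b1²) = 37.986943, √(r_a2²−r_b2²) = 20.320463
base pitch p_b = π·m·cos α = 7.900332
CR = (37.986943 + 20.320463 − 121.950000·sin 21.88200°)/7.900332 = 1.627412
contact ratio ≈ 1.6274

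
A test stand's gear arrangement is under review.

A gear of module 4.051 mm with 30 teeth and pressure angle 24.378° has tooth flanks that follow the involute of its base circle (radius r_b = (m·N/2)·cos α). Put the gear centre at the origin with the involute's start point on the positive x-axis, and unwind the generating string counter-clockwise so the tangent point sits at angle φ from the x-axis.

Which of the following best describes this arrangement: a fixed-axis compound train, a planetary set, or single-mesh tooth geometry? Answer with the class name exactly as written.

single-mesh tooth geometry

class = single-mesh tooth geometry [base-circle involute, m = 4.051, 30T]
classification: single-mesh tooth geometry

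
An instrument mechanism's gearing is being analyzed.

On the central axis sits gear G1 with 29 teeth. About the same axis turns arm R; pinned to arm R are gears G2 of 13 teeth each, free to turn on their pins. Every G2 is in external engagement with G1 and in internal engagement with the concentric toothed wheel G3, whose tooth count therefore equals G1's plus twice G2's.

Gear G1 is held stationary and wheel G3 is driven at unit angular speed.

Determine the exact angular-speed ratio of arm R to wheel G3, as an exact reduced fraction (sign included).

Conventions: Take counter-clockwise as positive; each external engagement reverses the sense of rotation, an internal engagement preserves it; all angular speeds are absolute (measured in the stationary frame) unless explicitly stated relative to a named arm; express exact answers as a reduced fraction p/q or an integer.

55/84

topology: planetary set — G1 29T / G2 13T / G3 55T, arm = carrier (Willis)
ring teeth: 29 + 2·13 = 55
29(ω_sun−ω_arm) = −55(ω_ring−ω_arm),  ω_sun = 0, ω_ring = 1
29(0−ω_arm) = −55(1−ω_arm)  ⇒  84·ω_arm = 55  ⇒  ω_arm = 55/84
ω_out/ω_in = 55/84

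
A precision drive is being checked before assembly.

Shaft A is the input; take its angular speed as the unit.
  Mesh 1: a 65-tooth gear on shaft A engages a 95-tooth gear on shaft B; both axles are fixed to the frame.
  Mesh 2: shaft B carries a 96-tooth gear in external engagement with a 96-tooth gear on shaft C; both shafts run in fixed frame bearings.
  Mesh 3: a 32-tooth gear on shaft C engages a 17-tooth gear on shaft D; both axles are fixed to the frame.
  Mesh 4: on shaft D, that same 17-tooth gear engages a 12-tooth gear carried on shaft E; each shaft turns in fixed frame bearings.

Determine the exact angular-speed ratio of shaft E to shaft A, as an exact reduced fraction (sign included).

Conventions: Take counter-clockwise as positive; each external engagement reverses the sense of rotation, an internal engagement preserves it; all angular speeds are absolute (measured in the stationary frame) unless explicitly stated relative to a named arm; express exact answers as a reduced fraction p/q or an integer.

class = fixed-axis compound train [4 meshes; 4 ratios multiply, 4 sense flips]
mesh 1 [65T→95T]: running ratio 13/19, sense −
mesh 2 [96T→96T]: running ratio 13/19, sense +
mesh 3 [32T→17T]: running ratio 416/323, sense −
mesh 4 [17T→12T]: running ratio 104/57, sense +
ω_out/ω_in = 104/57

104/57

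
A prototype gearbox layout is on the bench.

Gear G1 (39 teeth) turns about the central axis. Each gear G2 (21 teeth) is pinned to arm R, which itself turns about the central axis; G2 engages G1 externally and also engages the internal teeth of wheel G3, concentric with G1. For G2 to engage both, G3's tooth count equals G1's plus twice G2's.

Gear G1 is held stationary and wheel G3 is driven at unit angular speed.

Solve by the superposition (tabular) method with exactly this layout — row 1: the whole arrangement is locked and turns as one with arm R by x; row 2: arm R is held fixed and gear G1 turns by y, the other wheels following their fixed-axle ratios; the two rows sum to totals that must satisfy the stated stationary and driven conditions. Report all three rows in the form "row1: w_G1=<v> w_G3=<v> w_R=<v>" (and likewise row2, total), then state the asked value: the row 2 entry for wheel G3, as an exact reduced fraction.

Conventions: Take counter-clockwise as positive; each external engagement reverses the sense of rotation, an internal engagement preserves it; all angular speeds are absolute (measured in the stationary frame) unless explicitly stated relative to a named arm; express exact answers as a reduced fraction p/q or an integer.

topology: planetary set — G1 39T / G2 21T / G3 81T, arm = carrier (Willis)
superposition row 1 [locked train]: every member turns x
row 2 — arm fixed, fixed-axis ratios: sun y, ring −(39/81)·y, arm 0
boundary: total ω_sun = x + y = 0 and total ω_ring = x − (39/81)·y = 1  ⇒  y = -27/40, x = 27/40
row 2 ring = −(39/81)·(-27/40) = 13/40
totals (row 1 + row 2): sun 27/40 + (-27/40) = 0, ring 27/40 + 13/40 = 1, arm 27/40 + 0 = 27/40
asked cell (row2, ring) = 13/40

row1: w_G1=27/40 w_G3=27/40 w_R=27/40
row2: w_G1=-27/40 w_G3=13/40 w_R=0
total: w_G1=0 w_G3=1 w_R=27/40
asked value: 13/40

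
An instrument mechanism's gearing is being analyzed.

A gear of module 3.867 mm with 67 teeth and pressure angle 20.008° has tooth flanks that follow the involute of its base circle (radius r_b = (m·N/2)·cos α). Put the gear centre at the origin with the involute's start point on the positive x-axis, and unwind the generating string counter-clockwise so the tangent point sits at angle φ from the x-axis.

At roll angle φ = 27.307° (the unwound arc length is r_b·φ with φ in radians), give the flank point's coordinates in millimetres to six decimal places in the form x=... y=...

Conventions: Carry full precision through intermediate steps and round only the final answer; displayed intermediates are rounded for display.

single-mesh involute tooth geometry (67T wheel at module 3.867)
pitch radius r_p = m·N/2 = 3.867·67/2 = 129.544500
base radius r_b = r_p·cos α = 129.544500·cos 20.008° = 121.725823
roll angle φ = 27.307° = 0.47659706 rad
x = r_b·(cos φ + φ·sin φ) = 134.775313
y = r_b·(sin φ − φ·cos φ) = 4.293570

x=134.775313 y=4.293570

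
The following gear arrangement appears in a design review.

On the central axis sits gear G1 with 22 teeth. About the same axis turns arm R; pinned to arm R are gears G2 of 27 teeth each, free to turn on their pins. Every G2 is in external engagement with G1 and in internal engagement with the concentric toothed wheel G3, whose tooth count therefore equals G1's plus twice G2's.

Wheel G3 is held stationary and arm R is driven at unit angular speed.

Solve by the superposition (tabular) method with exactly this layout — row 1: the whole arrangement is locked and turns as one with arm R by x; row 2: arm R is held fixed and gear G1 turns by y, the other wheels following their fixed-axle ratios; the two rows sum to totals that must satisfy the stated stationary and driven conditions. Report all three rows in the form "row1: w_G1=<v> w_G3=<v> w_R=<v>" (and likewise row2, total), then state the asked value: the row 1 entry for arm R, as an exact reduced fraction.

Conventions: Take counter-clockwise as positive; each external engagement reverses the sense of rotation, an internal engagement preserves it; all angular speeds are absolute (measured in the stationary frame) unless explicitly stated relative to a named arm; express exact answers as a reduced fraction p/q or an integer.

row1: w_G1=1 w_G3=1 w_R=1
row2: w_G1=38/11 w_G3=-1 w_R=0
total: w_G1=49/11 w_G3=0 w_R=1
asked value: 1

class = planetary set [G3 = 22+2·27 = 76; Willis about the carrier]
row 1 — lock + rotate with arm: ω_sun = ω_ring = ω_arm = x
row 2 — arm fixed, fixed-axis ratios: sun y, ring −(22/76)·y, arm 0
boundary: total ω_ring = x − (22/76)·y = 0 and total ω_arm = x = 1  ⇒  y = 38/11, x = 1
row 2 ring = −(22/76)·38/11 = -1
totals (row 1 + row 2): sun 1 + 38/11 = 49/11, ring 1 + (-1) = 0, arm 1 + 0 = 1
asked cell (row1, arm) = 1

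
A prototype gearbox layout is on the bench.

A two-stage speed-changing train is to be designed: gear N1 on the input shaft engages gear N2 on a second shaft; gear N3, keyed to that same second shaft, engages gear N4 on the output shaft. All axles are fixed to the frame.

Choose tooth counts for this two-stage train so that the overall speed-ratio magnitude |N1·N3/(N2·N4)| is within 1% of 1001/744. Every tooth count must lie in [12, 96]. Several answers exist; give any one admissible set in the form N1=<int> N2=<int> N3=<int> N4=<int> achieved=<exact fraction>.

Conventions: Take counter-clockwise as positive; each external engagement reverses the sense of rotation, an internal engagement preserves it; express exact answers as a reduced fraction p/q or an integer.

class = fixed-axis compound train [2-stage, 1001/744 wanted]
target = 1001/744 in lowest terms: an exact hit needs N1·N3 = k·1001 and N2·N4 = k·744 for one integer k, every count in [12, 96]; additionally prefer no 1:1 stage (N1 ≠ N2, N3 ≠ N4)
k = 1: N1·N3 = 1001 = 13·77, N2·N4 = 744 = 12·62
achieved = 13·77/(12·62) = 1001/744; |achieved − target| = 0 ≤ 1001/74400 ✓

N1=13 N2=12 N3=77 N4=62 achieved=1001/744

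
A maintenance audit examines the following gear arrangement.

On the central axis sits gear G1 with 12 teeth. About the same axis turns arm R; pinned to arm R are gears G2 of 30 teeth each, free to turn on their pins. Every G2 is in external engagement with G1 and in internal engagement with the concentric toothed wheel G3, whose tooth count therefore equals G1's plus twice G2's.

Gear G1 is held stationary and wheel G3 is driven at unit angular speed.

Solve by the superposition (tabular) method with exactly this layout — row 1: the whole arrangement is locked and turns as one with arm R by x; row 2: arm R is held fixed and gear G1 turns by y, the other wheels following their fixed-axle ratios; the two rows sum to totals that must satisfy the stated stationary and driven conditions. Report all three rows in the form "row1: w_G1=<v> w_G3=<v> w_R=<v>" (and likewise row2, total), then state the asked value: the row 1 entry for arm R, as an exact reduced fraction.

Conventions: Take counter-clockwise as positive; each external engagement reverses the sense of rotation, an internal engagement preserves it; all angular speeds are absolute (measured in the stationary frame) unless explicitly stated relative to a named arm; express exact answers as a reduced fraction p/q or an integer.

row1: w_G1=6/7 w_G3=6/7 w_R=6/7
row2: w_G1=-6/7 w_G3=1/7 w_R=0
total: w_G1=0 w_G3=1 w_R=6/7
asked value: 6/7

planetary set (12T centre, 30T on arm, 72T internal) — Willis relation
row 1 — lock + rotate with arm: ω_sun = ω_ring = ω_arm = x
row 2 — arm fixed, fixed-axis ratios: sun y, ring −(12/72)·y, arm 0
boundary: total ω_sun = x + y = 0 and total ω_ring = x − (12/72)·y = 1  ⇒  y = -6/7, x = 6/7
row 2 ring = −(12/72)·(-6/7) = 1/7
totals (row 1 + row 2): sun 6/7 + (-6/7) = 0, ring 6/7 + 1/7 = 1, arm 6/7 + 0 = 6/7
asked cell (row1, arm) = 6/7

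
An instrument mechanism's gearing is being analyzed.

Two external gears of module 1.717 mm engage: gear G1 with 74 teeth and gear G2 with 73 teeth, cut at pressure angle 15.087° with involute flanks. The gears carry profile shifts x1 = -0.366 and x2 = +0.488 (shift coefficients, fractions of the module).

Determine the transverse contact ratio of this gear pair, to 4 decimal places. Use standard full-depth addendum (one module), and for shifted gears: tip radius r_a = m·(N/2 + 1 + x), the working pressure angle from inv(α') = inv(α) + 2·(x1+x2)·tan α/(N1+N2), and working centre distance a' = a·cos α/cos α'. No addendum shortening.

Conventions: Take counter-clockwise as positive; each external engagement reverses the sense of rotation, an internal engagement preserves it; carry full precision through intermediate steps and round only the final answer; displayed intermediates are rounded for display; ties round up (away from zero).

recognized (one external pair, fixed centres): single-mesh tooth geometry, m = 1.717, N1 = 74, N2 = 73
base radii: r_b1 = 61.339264, r_b2 = 60.510355
tip radii: r_a1 = 64.617578, r_a2 = 65.225396
inv(α') = inv(15.087°) + 2·(-0.366+0.488)·tan α/(74+73) = 0.00670695  ⇒  α' = 15.43147°
a' = a·cos α / cos α' = 126.1995·cos 15.087°/cos 15.43147° = 126.406656
action lengths: √(r_a1²−r_b1²) = 20.320582, √(r_a2²−r_b2²) = 24.348495
base pitch p_b = π·m·cos α = 5.208189
CR = (20.320582 + 24.348495 − 126.406656·sin 15.43147°)/5.208189 = 2.118603
contact ratio ≈ 2.1186

2.1186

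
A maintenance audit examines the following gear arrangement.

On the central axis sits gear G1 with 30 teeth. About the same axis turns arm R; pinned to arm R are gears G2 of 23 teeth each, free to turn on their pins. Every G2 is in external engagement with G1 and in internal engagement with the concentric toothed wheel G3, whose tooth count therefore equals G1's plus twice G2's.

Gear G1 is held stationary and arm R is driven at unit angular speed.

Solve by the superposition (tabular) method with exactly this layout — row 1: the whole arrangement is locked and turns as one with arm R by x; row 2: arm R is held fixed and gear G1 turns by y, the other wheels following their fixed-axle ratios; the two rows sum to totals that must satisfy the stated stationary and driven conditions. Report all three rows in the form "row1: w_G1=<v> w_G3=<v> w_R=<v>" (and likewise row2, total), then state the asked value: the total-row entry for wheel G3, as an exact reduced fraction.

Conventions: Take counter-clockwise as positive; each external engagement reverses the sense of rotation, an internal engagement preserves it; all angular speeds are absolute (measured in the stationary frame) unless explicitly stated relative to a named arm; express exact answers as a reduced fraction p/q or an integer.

topology: planetary set — G1 30T / G2 23T / G3 76T, arm = carrier (Willis)
row 1 — lock + rotate with arm: ω_sun = ω_ring = ω_arm = x
row 2: sun turns y, ring = −(30/76)·y, arm 0
boundary: total ω_sun = x + y = 0 and total ω_arm = x = 1  ⇒  y = -1, x = 1
row 2 ring = −(30/76)·(-1) = 15/38
totals (row 1 + row 2): sun 1 + (-1) = 0, ring 1 + 15/38 = 53/38, arm 1 + 0 = 1
asked cell (total, ring) = 53/38

row1: w_G1=1 w_G3=1 w_R=1
row2: w_G1=-1 w_G3=15/38 w_R=0
total: w_G1=0 w_G3=53/38 w_R=1
asked value: 53/38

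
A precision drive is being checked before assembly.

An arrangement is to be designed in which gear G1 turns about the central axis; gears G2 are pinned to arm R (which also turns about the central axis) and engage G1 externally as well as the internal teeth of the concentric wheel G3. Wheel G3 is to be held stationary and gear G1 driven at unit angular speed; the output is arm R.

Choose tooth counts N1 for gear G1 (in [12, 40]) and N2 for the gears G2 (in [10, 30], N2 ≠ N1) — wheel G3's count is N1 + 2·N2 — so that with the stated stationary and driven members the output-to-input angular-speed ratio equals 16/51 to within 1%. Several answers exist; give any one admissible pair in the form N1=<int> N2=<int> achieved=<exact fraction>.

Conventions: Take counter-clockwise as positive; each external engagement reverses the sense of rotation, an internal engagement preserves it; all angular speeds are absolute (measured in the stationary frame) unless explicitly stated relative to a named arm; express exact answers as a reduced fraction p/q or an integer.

N1=32 N2=19 achieved=16/51

planetary set to be sized for 16/51 (Willis relation)
Willis with ω_ring = 0: ω_arm/ω_sun = N1/(N1+N3); set equal to 16/51  ⇒  N3/N1 = 1/(16/51) − 1 = 35/16
N3 = N1 + 2·N2  ⇒  N2/N1 = (N3/N1 − 1)/2 = (35/16 − 1)/2 = 19/32
smallest multiple with N1 ≥ 12 and N2 ≥ 10: k = 1  ⇒  N1 = 1·32 = 32, N2 = 1·19 = 19 (N1 ≤ 40, N2 ≤ 30, N2 ≠ N1 ✓), N3 = 32 + 2·19 = 70
check: N1/(N1+N3) with N1 = 32, N3 = 70 gives 16/51; |achieved − target| = 0 ≤ 4/1275 ✓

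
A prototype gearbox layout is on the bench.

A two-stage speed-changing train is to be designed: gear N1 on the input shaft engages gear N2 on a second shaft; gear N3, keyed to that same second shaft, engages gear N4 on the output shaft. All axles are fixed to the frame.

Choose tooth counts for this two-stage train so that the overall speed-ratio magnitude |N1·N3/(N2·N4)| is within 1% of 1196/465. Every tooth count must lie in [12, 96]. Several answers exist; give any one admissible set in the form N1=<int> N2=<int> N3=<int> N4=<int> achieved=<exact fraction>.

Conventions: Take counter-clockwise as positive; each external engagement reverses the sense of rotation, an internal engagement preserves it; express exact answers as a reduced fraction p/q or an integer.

N1=13 N2=15 N3=92 N4=31 achieved=1196/465

topology: fixed-axis compound train — 2 stages, target 1196/465
target = 1196/465 in lowest terms: an exact hit needs N1·N3 = k·1196 and N2·N4 = k·465 for one integer k, every count in [12, 96]; additionally prefer no 1:1 stage (N1 ≠ N2, N3 ≠ N4)
k = 1: N1·N3 = 1196 = 13·92, N2·N4 = 465 = 15·31
achieved = 13·92/(15·31) = 1196/465; |achieved − target| = 0 ≤ 299/11625 ✓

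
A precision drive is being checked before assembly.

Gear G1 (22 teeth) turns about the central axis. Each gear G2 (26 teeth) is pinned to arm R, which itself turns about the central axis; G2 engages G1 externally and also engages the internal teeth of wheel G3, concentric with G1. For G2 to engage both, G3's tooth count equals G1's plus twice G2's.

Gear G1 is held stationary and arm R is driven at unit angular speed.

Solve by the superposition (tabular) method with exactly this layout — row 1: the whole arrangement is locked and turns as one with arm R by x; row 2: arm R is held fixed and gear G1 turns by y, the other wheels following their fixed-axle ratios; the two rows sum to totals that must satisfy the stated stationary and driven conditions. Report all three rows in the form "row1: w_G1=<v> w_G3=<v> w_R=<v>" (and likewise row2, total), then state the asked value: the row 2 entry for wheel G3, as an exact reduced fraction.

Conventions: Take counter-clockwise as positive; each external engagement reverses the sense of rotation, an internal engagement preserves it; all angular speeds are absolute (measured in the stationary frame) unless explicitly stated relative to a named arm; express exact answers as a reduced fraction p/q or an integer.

recognized (axles ride arm R): planetary set, 22/26/74 teeth
superposition row 1 [locked train]: every member turns x
row 2 (arm held, sun turns y): ω_ring = −(22/74)·y, ω_arm = 0
boundary: total ω_sun = x + y = 0 and total ω_arm = x = 1  ⇒  y = -1, x = 1
row 2 ring = −(22/74)·(-1) = 11/37
totals (row 1 + row 2): sun 1 + (-1) = 0, ring 1 + 11/37 = 48/37, arm 1 + 0 = 1
asked cell (row2, ring) = 11/37

row1: w_G1=1 w_G3=1 w_R=1
row2: w_G1=-1 w_G3=11/37 w_R=0
total: w_G1=0 w_G3=48/37 w_R=1
asked value: 11/37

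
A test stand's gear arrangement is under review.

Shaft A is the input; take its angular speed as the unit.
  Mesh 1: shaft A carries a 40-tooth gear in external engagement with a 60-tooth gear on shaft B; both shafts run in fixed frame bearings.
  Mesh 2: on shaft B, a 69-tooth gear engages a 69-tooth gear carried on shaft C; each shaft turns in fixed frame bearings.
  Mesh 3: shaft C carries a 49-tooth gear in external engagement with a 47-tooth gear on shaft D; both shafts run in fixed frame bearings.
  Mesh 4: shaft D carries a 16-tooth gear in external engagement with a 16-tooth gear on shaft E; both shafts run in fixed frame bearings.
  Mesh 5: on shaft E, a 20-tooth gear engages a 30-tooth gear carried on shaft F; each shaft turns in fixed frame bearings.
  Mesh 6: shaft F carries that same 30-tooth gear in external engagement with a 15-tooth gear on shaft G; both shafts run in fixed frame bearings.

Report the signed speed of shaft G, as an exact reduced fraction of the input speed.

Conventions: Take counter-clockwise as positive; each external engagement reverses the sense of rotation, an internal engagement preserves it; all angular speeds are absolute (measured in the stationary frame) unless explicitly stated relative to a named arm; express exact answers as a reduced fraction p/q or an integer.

6-mesh fixed-axis compound train (all bearings frame-fixed)
mesh 1 [40T→60T]: |ω|/ω_in = 1×40/60 = 2/3, sense flips to −
mesh 2 [69T→69T]: |ω|/ω_in = (2/3)×69/69 = 2/3, sense flips to +
mesh 3 [49T→47T]: |ω|/ω_in = (2/3)×49/47 = 98/141, sense flips to −
mesh 4 [16T→16T]: |ω|/ω_in = (98/141)×16/16 = 98/141, sense flips to +
mesh 5 [20T→30T]: |ω|/ω_in = (98/141)×20/30 = 196/423, sense flips to −
mesh 6 [30T→15T]: |ω|/ω_in = (196/423)×30/15 = 392/423, sense flips to +
signed output speed (× input speed) = 392/423

392/423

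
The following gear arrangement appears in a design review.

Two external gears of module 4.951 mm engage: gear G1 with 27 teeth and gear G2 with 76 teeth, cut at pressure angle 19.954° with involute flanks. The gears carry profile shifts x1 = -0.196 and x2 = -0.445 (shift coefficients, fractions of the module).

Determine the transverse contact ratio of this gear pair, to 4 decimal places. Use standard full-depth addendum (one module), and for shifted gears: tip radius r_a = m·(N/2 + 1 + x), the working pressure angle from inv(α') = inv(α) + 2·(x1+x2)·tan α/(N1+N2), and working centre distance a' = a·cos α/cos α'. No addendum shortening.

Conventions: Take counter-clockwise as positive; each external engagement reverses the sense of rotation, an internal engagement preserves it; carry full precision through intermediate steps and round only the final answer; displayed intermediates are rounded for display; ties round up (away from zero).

1.9079

topology: single-mesh involute geometry — m = 4.951, 27T/76T pair
base radii: r_b1 = 62.825978, r_b2 = 176.843494
tip radii: r_a1 = 70.819104, r_a2 = 190.885805
inv(α') = inv(19.954°) + 2·(-0.196-0.445)·tan α/(27+76) = 0.01027941  ⇒  α' = 17.73479°
a' = a·cos α / cos α' = 254.9765·cos 19.954°/cos 17.73479° = 251.627656
action lengths: √(r_a1²−r_b1²) = 32.683971, √(r_a2²−r_b2²) = 71.859370
base pitch p_b = π·m·cos α = 14.620269
CR = (32.683971 + 71.859370 − 251.627656·sin 17.73479°)/14.620269 = 1.907944
contact ratio ≈ 1.9079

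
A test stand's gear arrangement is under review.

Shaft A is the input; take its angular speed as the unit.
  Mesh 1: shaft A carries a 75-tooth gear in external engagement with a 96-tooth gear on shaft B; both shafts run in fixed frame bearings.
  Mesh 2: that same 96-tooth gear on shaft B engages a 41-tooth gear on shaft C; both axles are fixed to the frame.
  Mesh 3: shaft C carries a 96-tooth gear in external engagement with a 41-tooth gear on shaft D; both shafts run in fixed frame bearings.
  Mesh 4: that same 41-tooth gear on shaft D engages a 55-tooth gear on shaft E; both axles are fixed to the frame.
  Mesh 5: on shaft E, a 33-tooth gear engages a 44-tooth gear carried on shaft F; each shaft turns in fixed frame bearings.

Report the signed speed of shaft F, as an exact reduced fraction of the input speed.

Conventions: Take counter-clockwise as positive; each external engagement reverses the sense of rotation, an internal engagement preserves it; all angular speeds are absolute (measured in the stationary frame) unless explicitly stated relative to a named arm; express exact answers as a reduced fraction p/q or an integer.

5-mesh fixed-axis compound train (all bearings frame-fixed)
mesh 1 [75T→96T]: |ω|/ω_in = 1×75/96 = 25/32, sense flips to −
mesh 2 [96T→41T]: |ω|/ω_in = (25/32)×96/41 = 75/41, sense flips to +
mesh 3 [96T→41T]: |ω|/ω_in = (75/41)×96/41 = 7200/1681, sense flips to −
mesh 4 [41T→55T]: |ω|/ω_in = (7200/1681)×41/55 = 1440/451, sense flips to +
mesh 5 [33T→44T]: |ω|/ω_in = (1440/451)×33/44 = 1080/451, sense flips to −
signed output speed (× input speed) = -1080/451

-1080/451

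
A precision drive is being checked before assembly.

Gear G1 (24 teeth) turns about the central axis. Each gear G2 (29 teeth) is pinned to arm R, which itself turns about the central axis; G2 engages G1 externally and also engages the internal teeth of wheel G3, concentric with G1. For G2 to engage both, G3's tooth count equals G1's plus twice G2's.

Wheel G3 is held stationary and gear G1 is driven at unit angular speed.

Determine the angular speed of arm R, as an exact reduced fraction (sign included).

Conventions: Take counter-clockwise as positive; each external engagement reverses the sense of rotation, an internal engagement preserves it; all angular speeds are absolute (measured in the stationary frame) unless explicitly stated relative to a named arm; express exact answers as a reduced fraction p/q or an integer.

planetary set (24T centre, 29T on arm, 82T internal) — Willis relation
ring teeth: 24 + 2·29 = 82
24(ω_sun−ω_arm) = −82(ω_ring−ω_arm),  ω_ring = 0, ω_sun = 1
24(1−ω_arm) = −82(0−ω_arm)  ⇒  106·ω_arm = 24  ⇒  ω_arm = 12/53
exact speed ratio = 12/53

12/53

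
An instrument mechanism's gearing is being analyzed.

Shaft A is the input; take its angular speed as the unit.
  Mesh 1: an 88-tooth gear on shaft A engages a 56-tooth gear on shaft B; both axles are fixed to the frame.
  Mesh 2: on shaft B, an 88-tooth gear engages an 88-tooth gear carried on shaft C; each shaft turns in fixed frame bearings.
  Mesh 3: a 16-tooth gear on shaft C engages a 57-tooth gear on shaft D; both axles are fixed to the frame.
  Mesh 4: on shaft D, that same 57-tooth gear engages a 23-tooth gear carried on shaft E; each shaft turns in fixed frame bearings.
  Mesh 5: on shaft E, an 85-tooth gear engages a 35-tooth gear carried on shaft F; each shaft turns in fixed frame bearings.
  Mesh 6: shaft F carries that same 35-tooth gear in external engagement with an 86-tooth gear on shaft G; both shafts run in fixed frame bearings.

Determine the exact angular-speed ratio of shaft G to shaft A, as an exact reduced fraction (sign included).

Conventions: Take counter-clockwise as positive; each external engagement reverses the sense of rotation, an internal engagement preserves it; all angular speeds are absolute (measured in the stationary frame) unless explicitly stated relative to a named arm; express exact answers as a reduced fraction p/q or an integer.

7480/6923

class = fixed-axis compound train [6 meshes; 6 ratios multiply, 6 sense flips]
mesh 1 [88T→56T]: running ratio 11/7, sense −
mesh 2 [88T→88T]: running ratio 11/7, sense +
mesh 3 [16T→57T]: running ratio 176/399, sense −
mesh 4 [57T→23T]: running ratio 176/161, sense +
mesh 5 [85T→35T]: running ratio 2992/1127, sense −
mesh 6 [35T→86T]: running ratio 7480/6923, sense +
ω_out/ω_in = 7480/6923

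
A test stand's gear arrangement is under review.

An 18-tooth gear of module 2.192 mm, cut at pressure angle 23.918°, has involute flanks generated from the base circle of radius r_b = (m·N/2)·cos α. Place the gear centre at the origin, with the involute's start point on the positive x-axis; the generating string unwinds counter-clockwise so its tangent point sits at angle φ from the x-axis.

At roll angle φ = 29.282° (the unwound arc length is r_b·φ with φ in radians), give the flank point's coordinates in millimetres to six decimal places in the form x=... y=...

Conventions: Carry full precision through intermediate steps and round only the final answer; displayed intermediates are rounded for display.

x=20.237457 y=0.781657

class = single-mesh tooth geometry [base-circle involute, m = 2.192, 18T]
pitch radius r_p = m·N/2 = 2.192·18/2 = 19.728000
base radius r_b = r_p·cos α = 19.728000·cos 23.918° = 18.033890
roll angle φ = 29.282° = 0.51106731 rad
x = r_b·(cos φ + φ·sin φ) = 20.237457
y = r_b·(sin φ − φ·cos φ) = 0.781657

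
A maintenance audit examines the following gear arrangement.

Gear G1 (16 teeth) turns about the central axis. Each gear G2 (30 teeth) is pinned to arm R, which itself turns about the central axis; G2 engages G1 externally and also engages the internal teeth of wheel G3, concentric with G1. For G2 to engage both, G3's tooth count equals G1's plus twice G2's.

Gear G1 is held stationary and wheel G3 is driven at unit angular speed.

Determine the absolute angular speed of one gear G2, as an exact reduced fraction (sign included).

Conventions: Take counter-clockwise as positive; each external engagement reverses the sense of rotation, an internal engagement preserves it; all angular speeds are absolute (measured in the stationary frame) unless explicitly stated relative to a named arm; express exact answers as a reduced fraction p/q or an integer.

19/15

recognized (axles ride arm R): planetary set, 16/30/76 teeth
ring teeth: 16 + 2·30 = 76
16(ω_sun−ω_arm) = −76(ω_ring−ω_arm),  ω_sun = 0, ω_ring = 1
16(0−ω_arm) = −76(1−ω_arm)  ⇒  92·ω_arm = 76  ⇒  ω_arm = 19/23
sun–planet mesh: 16·(0−19/23) = −30·(ω_p−ω_arm)  ⇒  ω_p−ω_arm = 152/345
ω_p = 19/23 + 152/345 = 19/15
exact speed ratio = 19/15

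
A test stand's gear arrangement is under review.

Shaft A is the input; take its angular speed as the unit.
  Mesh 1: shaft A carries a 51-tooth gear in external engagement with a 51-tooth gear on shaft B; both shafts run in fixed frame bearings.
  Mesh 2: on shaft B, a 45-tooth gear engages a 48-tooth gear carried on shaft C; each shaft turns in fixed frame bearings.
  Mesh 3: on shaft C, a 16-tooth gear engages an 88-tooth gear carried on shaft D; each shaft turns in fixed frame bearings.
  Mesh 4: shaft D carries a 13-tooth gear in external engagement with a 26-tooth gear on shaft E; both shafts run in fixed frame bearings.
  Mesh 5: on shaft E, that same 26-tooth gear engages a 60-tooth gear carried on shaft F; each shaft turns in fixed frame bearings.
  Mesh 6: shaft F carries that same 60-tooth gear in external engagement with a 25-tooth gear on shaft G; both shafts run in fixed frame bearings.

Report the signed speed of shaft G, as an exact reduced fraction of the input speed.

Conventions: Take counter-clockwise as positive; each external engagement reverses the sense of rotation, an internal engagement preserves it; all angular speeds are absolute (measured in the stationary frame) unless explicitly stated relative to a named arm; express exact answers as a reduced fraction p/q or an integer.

6-mesh fixed-axis compound train (all bearings frame-fixed)
mesh 1 [51T→51T]: |ω|/ω_in = 1×51/51 = 1, sense flips to −
mesh 2 [45T→48T]: |ω|/ω_in = 1×45/48 = 15/16, sense flips to +
mesh 3 [16T→88T]: |ω|/ω_in = (15/16)×16/88 = 15/88, sense flips to −
mesh 4 [13T→26T]: |ω|/ω_in = (15/88)×13/26 = 15/176, sense flips to +
mesh 5 [26T→60T]: |ω|/ω_in = (15/176)×26/60 = 13/352, sense flips to −
mesh 6 [60T→25T]: |ω|/ω_in = (13/352)×60/25 = 39/440, sense flips to +
signed output speed (× input speed) = 39/440

39/440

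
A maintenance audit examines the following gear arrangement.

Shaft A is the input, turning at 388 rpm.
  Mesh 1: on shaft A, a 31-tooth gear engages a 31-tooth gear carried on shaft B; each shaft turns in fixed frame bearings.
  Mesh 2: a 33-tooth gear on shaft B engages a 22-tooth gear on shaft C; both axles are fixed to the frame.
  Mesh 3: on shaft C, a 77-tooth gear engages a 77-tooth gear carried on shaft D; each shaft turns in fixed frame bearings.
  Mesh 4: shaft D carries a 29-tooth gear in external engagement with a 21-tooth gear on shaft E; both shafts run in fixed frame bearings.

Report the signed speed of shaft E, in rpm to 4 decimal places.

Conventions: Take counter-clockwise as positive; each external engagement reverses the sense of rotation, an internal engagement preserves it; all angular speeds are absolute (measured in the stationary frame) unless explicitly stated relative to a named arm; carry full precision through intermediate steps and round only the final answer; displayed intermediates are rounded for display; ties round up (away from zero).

class = fixed-axis compound train [4 meshes; 4 ratios multiply, 4 sense flips]
mesh 1 [31T→31T]: ω = 388.0000×31/31 = 388.0000 rpm, sense flips to −
mesh 2 [33T→22T]: ω = 388.0000×33/22 = 582.0000 rpm, sense flips to +
mesh 3 [77T→77T]: ω = 582.0000×77/77 = 582.0000 rpm, sense flips to −
mesh 4 [29T→21T]: ω = 582.0000×29/21 = 803.7143 rpm, sense flips to +
signed output speed = +803.7143 rpm

+803.7143 rpm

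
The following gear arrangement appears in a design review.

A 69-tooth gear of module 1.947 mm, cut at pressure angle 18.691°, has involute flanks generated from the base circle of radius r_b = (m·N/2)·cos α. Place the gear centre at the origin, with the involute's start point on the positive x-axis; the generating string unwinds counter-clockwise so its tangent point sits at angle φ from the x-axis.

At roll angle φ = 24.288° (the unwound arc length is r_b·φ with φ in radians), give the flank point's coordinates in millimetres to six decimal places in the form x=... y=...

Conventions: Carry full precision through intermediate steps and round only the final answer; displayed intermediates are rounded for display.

single-mesh involute tooth geometry (69T wheel at module 1.947)
pitch radius r_p = m·N/2 = 1.947·69/2 = 67.171500
base radius r_b = r_p·cos α = 67.171500·cos 18.691° = 63.628917
roll angle φ = 24.288° = 0.42390557 rad
x = r_b·(cos φ + φ·sin φ) = 69.091571
y = r_b·(sin φ − φ·cos φ) = 1.586779

x=69.091571 y=1.586779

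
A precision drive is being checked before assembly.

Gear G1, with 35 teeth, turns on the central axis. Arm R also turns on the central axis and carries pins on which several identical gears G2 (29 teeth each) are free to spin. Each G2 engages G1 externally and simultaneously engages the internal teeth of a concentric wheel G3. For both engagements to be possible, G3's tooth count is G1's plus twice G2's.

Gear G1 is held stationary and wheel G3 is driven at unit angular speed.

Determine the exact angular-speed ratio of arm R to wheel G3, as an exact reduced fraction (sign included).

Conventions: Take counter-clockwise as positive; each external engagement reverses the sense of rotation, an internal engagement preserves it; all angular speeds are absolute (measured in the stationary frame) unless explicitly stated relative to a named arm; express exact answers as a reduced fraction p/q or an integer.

recognized (axles ride arm R): planetary set, 35/29/93 teeth
ring teeth: 35 + 2·29 = 93
35(ω_sun−ω_arm) = −93(ω_ring−ω_arm),  ω_sun = 0, ω_ring = 1
35(0−ω_arm) = −93(1−ω_arm)  ⇒  128·ω_arm = 93  ⇒  ω_arm = 93/128
ω_out/ω_in = 93/128

93/128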